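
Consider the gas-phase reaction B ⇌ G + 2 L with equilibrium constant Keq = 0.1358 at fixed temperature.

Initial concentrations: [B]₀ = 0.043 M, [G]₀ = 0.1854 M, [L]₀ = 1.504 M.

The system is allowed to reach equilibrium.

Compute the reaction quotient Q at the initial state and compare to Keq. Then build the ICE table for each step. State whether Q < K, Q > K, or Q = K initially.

Q₀ = 9.753 vs Keq = 0.1358 ⇒ Q>K, reverse
Step 1:
                  B         G         L
  init        0.043    0.1854     1.504
  Δ          0.1649   -0.1649   -0.3298
  eq         0.2079   0.02048     1.174
  solve Keq expr → x = -0.1649; check Q = 0.1358

Q₀ = 9.753; Q > K (proceeds reverse)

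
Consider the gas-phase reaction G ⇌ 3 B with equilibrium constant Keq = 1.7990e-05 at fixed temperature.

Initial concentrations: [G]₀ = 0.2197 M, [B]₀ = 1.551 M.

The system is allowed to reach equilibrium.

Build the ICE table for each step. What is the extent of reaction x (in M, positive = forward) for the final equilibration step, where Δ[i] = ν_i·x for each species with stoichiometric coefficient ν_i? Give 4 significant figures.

x = -0.5091 M

Q₀ = 16.98 vs Keq = 1.7990e-05 ⇒ Q>K, reverse
Step 1:
                    G           B
  Initial      0.2197       1.551
  Change       0.5091      -1.527
  Equil        0.7288     0.02358
  solve Keq expr → x = -0.5091; check Q = 1.7990e-05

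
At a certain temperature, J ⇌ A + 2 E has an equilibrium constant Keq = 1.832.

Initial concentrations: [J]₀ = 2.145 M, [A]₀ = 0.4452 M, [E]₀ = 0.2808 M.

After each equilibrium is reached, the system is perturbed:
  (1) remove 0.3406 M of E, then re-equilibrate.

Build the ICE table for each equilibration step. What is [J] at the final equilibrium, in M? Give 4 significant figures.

Q₀ = 0.01637 vs Keq = 1.832 ⇒ Q<K, forward
Step 1:
                  J         A         E
  I           2.145    0.4452    0.2808
  C         -0.6502    0.6502       1.3
  E           1.495     1.095     1.581
  solve Keq expr → x = 0.6502; check Q = 1.832
Then remove 0.3406 M of E.
Step 2:
                  J         A         E
  I           1.495     1.095     1.241
  C         -0.1069    0.1069    0.2137
  E           1.388     1.202     1.454
  solve Keq expr → x = 0.1069; check Q = 1.832

[J]_eq = 1.388 M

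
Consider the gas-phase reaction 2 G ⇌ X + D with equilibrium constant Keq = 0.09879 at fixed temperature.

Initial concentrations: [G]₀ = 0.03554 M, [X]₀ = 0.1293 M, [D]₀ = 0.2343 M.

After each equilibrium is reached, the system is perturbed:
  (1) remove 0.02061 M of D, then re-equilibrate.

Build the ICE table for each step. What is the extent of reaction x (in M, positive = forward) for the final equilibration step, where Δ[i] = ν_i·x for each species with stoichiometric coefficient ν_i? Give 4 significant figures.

x = 0.002964 M

Q₀ = 23.98 vs Keq = 0.09879 ⇒ Q>K, reverse
Step 1:
                   G          X          D
  init       0.03554     0.1293     0.2343
  Δ           0.1881   -0.09406   -0.09406
  eq          0.2237    0.03524     0.1402
  solve Keq expr → x = -0.09406; check Q = 0.09879
Then remove 0.02061 M of D.
Step 2:
                   G          X          D
  init        0.2237    0.03524     0.1196
  Δ        -0.005928   0.002964   0.002964
  eq          0.2177     0.0382     0.1226
  solve Keq expr → x = 0.002964; check Q = 0.09879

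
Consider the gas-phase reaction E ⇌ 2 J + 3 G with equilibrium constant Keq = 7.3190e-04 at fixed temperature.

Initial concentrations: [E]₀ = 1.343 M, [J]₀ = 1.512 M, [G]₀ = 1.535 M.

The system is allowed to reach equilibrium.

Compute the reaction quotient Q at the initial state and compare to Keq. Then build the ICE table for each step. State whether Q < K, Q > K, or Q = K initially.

Q₀ = 6.157 vs Keq = 7.3190e-04 ⇒ Q>K, reverse
Step 1:
                   E          J          G
  Initial      1.343      1.512      1.535
  Change      0.4598    -0.9197     -1.379
  Equil        1.803     0.5923     0.1555
  solve Keq expr → x = -0.4598; check Q = 7.3190e-04

Q₀ = 6.157; Q > K (proceeds reverse)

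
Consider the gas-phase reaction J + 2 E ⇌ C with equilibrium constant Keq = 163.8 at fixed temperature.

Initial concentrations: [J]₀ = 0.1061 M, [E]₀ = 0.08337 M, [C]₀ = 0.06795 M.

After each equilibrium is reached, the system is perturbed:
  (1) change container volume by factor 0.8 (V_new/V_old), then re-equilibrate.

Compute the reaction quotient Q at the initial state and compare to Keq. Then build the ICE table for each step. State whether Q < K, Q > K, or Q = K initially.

Q₀ = 92.14 vs Keq = 163.8 ⇒ Q<K, forward
Step 1:
                   J          E          C
  init        0.1061    0.08337    0.06795
  Δ        -0.007507   -0.01501   0.007507
  eq         0.09859    0.06836    0.07546
  solve Keq expr → x = 0.007507; check Q = 163.8
Then change container volume by factor 0.8 (V_new/V_old).
Step 2:
                   J          E          C
  init        0.1232    0.08544    0.09432
  Δ        -0.006437   -0.01287   0.006437
  eq          0.1168    0.07257     0.1008
  solve Keq expr → x = 0.006437; check Q = 163.8

Q₀ = 92.14; Q < K (proceeds forward)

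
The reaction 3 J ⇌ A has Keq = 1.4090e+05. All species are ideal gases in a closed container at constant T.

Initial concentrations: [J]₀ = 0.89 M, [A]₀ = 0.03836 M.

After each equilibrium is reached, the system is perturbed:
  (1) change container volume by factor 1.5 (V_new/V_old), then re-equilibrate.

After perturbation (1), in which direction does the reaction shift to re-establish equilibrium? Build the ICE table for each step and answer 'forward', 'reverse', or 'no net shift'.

Direction: reverse

Q₀ = 0.05441 vs Keq = 1.4090e+05 ⇒ Q<K, forward
Step 1:
                  J         A
  init         0.89   0.03836
  Δ         -0.8767    0.2922
  eq        0.01329    0.3306
  solve Keq expr → x = 0.2922; check Q = 1.4090e+05
Then change container volume by factor 1.5 (V_new/V_old).
Step 2:
                  J         A
  init     0.008859    0.2204
  Δ        0.002733 -9.1116e-04
  eq        0.01159    0.2195
  solve Keq expr → x = -9.1116e-04; check Q = 1.4090e+05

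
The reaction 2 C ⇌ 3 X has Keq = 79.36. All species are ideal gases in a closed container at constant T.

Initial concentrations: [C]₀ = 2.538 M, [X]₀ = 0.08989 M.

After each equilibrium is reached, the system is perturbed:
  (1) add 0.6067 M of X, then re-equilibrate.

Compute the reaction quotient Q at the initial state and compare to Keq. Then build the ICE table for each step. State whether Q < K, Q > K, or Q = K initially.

Q₀ = 1.1276e-04; Q < K (proceeds forward)

Q₀ = 1.1276e-04 vs Keq = 79.36 ⇒ Q<K, forward
Step 1:
                   C          X
  I            2.538    0.08989
  C            -1.95      2.925
  E           0.5877      3.015
  solve Keq expr → x = 0.9751; check Q = 79.36
Then add 0.6067 M of X.
Step 2:
                   C          X
  I           0.5877      3.622
  C           0.1262    -0.1893
  E           0.7139      3.433
  solve Keq expr → x = -0.06309; check Q = 79.36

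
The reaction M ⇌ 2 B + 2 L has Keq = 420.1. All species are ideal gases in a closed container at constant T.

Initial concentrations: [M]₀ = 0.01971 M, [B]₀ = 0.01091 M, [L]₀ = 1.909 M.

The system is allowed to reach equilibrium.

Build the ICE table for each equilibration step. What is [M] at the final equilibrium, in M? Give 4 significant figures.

[M]_eq = 2.2848e-05 M

Q₀ = 0.02201 vs Keq = 420.1 ⇒ Q<K, forward
Step 1:
                  M         B         L
  I         0.01971   0.01091     1.909
  C        -0.01969   0.03937   0.03937
  E       2.2848e-05   0.05028     1.948
  solve Keq expr → x = 0.01969; check Q = 420.1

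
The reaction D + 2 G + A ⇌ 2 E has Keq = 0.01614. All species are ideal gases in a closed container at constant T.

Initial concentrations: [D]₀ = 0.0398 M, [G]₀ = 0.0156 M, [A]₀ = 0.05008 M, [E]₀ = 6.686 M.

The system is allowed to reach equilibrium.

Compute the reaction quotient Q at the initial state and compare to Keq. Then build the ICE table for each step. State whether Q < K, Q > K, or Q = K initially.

Q₀ = 9.2159e+07; Q > K (proceeds reverse)

Q₀ = 9.2159e+07 vs Keq = 0.01614 ⇒ Q>K, reverse
Step 1:
                  D         G         A         E
  I          0.0398    0.0156   0.05008     6.686
  C            2.52     5.039      2.52    -5.039
  E           2.559     5.055      2.57     1.647
  solve Keq expr → x = -2.52; check Q = 0.01614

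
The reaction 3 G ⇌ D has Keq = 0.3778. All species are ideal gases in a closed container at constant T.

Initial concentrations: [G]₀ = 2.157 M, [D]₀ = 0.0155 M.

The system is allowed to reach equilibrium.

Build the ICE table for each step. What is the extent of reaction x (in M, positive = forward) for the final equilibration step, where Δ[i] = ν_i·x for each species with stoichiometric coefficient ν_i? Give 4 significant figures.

x = 0.3804 M

Q₀ = 0.001544 vs Keq = 0.3778 ⇒ Q<K, forward
Step 1:
                   G          D
  Initial      2.157     0.0155
  Change      -1.141     0.3804
  Equil        1.016     0.3959
  solve Keq expr → x = 0.3804; check Q = 0.3778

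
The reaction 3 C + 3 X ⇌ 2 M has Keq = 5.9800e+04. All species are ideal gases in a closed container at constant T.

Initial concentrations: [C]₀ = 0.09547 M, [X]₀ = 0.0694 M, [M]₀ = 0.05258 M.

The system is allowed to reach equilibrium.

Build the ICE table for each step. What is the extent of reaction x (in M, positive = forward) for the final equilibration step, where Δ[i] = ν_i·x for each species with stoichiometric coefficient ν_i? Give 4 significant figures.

x = 0.005717 M

Q₀ = 9505 vs Keq = 5.9800e+04 ⇒ Q<K, forward
Step 1:
                    C           X           M
  init        0.09547      0.0694     0.05258
  Δ          -0.01715    -0.01715     0.01143
  eq          0.07832     0.05225     0.06401
  solve Keq expr → x = 0.005717; check Q = 5.9800e+04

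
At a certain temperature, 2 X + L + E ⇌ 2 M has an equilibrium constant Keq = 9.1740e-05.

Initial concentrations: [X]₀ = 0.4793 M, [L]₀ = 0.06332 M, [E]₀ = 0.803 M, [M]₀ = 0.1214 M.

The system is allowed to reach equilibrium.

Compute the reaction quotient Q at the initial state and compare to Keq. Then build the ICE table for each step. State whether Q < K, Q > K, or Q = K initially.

Q₀ = 1.262; Q > K (proceeds reverse)

Q₀ = 1.262 vs Keq = 9.1740e-05 ⇒ Q>K, reverse
Step 1:
                    X           L           E           M
  init         0.4793     0.06332       0.803      0.1214
  Δ            0.1195     0.05977     0.05977     -0.1195
  eq           0.5988      0.1231      0.8628    0.001869
  solve Keq expr → x = -0.05977; check Q = 9.1740e-05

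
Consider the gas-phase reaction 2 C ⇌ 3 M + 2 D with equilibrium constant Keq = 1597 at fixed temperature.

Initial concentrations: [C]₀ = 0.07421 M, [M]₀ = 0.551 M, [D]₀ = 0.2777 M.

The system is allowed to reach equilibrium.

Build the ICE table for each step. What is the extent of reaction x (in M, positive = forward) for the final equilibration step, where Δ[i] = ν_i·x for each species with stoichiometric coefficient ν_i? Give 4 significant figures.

x = 0.0348 M

Q₀ = 2.343 vs Keq = 1597 ⇒ Q<K, forward
Step 1:
                  C         M         D
  Initial   0.07421     0.551    0.2777
  Change    -0.0696    0.1044    0.0696
  Equil    0.004611    0.6554    0.3473
  solve Keq expr → x = 0.0348; check Q = 1597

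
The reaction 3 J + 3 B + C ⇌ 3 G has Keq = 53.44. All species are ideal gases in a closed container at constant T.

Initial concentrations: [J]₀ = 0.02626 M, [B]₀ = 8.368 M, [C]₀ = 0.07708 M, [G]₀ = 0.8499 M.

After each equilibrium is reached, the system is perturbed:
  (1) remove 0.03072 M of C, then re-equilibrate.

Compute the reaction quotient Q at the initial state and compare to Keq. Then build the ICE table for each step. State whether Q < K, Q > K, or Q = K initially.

Q₀ = 750.6 vs Keq = 53.44 ⇒ Q>K, reverse
Step 1:
                  J         B         C         G
  Initial   0.02626     8.368   0.07708    0.8499
  Change    0.03192   0.03192   0.01064  -0.03192
  Equil     0.05818       8.4   0.08772     0.818
  solve Keq expr → x = -0.01064; check Q = 53.44
Then remove 0.03072 M of C.
Step 2:
                  J         B         C         G
  Initial   0.05818       8.4     0.057     0.818
  Change   0.007394  0.007394  0.002465 -0.007394
  Equil     0.06558     8.407   0.05947    0.8106
  solve Keq expr → x = -0.002465; check Q = 53.44

Q₀ = 750.6; Q > K (proceeds reverse)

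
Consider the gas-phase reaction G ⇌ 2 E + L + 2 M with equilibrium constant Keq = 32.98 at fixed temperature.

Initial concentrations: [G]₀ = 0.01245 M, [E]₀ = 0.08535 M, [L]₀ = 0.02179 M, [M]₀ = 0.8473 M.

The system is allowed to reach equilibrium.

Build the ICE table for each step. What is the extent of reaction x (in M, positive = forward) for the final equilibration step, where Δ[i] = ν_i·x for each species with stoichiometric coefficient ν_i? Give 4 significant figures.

Q₀ = 0.009153 vs Keq = 32.98 ⇒ Q<K, forward
Step 1:
                   G          E          L          M
  Initial    0.01245    0.08535    0.02179     0.8473
  Change    -0.01244    0.02488    0.01244    0.02488
  Equil   9.5936e-06     0.1102    0.03423     0.8722
  solve Keq expr → x = 0.01244; check Q = 32.98

x = 0.01244 M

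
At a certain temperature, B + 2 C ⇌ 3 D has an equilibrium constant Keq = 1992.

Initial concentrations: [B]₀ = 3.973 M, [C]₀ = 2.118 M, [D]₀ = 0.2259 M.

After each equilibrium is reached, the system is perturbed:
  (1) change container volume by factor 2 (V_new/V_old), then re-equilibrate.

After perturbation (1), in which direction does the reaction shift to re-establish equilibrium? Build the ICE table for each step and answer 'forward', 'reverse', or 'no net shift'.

Direction: no net shift

Q₀ = 6.4681e-04 vs Keq = 1992 ⇒ Q<K, forward
Step 1:
                   B          C          D
  I            3.973      2.118     0.2259
  C            -1.02      -2.04       3.06
  E            2.953    0.07768      3.286
  solve Keq expr → x = 1.02; check Q = 1992
Then change container volume by factor 2 (V_new/V_old).
Step 2:
                   B          C          D
  I            1.476    0.03884      1.643
  C                0          0          0
  E            1.476    0.03884      1.643
  solve Keq expr → x = 0; check Q = 1992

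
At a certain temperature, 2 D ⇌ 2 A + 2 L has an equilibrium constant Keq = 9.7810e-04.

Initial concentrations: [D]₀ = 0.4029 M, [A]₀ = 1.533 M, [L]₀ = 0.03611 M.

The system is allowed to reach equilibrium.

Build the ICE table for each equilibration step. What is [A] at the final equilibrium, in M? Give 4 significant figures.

Q₀ = 0.01888 vs Keq = 9.7810e-04 ⇒ Q>K, reverse
Step 1:
                   D          A          L
  I           0.4029      1.533    0.03611
  C          0.02718   -0.02718   -0.02718
  E           0.4301      1.506   0.008932
  solve Keq expr → x = -0.01359; check Q = 9.7810e-04

[A]_eq = 1.506 M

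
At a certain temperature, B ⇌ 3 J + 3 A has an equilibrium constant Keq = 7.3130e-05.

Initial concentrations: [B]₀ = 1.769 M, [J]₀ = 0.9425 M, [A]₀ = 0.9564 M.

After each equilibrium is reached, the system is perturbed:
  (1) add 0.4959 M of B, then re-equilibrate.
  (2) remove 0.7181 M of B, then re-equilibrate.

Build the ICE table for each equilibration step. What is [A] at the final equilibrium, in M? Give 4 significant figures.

Q₀ = 0.414 vs Keq = 7.3130e-05 ⇒ Q>K, reverse
Step 1:
                  B         J         A
  init        1.769    0.9425    0.9564
  Δ          0.2399   -0.7196   -0.7196
  eq          2.009    0.2229    0.2368
  solve Keq expr → x = -0.2399; check Q = 7.3130e-05
Then add 0.4959 M of B.
Step 2:
                  B         J         A
  init        2.505    0.2229    0.2368
  Δ       -0.002852  0.008555  0.008555
  eq          2.502    0.2314    0.2453
  solve Keq expr → x = 0.002852; check Q = 7.3130e-05
Then remove 0.7181 M of B.
Step 3:
                  B         J         A
  init        1.784    0.2314    0.2453
  Δ        0.004322  -0.01297  -0.01297
  eq          1.788    0.2185    0.2324
  solve Keq expr → x = -0.004322; check Q = 7.3130e-05

[A]_eq = 0.2324 M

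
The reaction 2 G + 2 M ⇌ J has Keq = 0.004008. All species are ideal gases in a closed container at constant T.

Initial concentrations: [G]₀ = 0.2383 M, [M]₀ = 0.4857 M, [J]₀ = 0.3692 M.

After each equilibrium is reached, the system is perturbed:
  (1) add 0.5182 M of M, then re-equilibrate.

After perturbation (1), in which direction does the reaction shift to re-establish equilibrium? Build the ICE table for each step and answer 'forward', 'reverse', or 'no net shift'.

Direction: forward

Q₀ = 27.56 vs Keq = 0.004008 ⇒ Q>K, reverse
Step 1:
                   G          M          J
  init        0.2383     0.4857     0.3692
  Δ           0.7274     0.7274    -0.3637
  eq          0.9657      1.213   0.005501
  solve Keq expr → x = -0.3637; check Q = 0.004008
Then add 0.5182 M of M.
Step 2:
                   G          M          J
  init        0.9657      1.731   0.005501
  Δ         -0.01065   -0.01065   0.005323
  eq          0.9551      1.721    0.01082
  solve Keq expr → x = 0.005323; check Q = 0.004008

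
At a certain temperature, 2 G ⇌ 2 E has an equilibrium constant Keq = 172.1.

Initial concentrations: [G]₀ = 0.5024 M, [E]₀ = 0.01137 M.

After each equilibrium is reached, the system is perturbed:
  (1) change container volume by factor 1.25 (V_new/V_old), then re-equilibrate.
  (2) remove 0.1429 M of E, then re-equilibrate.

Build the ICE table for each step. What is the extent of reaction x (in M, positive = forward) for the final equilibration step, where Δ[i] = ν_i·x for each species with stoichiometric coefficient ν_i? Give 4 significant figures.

Q₀ = 5.1218e-04 vs Keq = 172.1 ⇒ Q<K, forward
Step 1:
                  G         E
  init       0.5024   0.01137
  Δ          -0.466     0.466
  eq        0.03639    0.4774
  solve Keq expr → x = 0.233; check Q = 172.1
Then change container volume by factor 1.25 (V_new/V_old).
Step 2:
                  G         E
  init      0.02911    0.3819
  Δ               0         0
  eq        0.02911    0.3819
  solve Keq expr → x = 0; check Q = 172.1
Then remove 0.1429 M of E.
Step 3:
                  G         E
  init      0.02911     0.239
  Δ        -0.01012   0.01012
  eq        0.01899    0.2491
  solve Keq expr → x = 0.005061; check Q = 172.1

x = 0.005061 M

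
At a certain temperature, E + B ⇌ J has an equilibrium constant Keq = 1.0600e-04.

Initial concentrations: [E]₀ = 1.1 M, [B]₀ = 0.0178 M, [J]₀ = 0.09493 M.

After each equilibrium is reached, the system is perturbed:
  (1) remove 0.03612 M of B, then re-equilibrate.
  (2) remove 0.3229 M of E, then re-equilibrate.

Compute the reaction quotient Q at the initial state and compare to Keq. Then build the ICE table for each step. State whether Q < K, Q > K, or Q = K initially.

Q₀ = 4.848 vs Keq = 1.0600e-04 ⇒ Q>K, reverse
Step 1:
                    E           B           J
  I               1.1      0.0178     0.09493
  C           0.09492     0.09492    -0.09492
  E             1.195      0.1127  1.4277e-05
  solve Keq expr → x = -0.09492; check Q = 1.0600e-04
Then remove 0.03612 M of B.
Step 2:
                    E           B           J
  I             1.195      0.0766  1.4277e-05
  C        4.5744e-06  4.5744e-06 -4.5744e-06
  E             1.195      0.0766  9.7023e-06
  solve Keq expr → x = -4.5744e-06; check Q = 1.0600e-04
Then remove 0.3229 M of E.
Step 3:
                    E           B           J
  I             0.872      0.0766  9.7023e-06
  C        2.6216e-06  2.6216e-06 -2.6216e-06
  E             0.872      0.0766  7.0807e-06
  solve Keq expr → x = -2.6216e-06; check Q = 1.0600e-04

Q₀ = 4.848; Q > K (proceeds reverse)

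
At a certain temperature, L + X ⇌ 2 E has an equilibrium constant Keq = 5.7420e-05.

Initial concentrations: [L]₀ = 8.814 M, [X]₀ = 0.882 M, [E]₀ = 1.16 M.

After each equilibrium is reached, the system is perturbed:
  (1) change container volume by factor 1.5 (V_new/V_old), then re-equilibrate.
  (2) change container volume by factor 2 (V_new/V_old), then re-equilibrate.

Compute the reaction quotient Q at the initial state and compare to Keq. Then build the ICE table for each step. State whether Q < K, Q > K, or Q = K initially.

Q₀ = 0.1731; Q > K (proceeds reverse)

Q₀ = 0.1731 vs Keq = 5.7420e-05 ⇒ Q>K, reverse
Step 1:
                   L          X          E
  init         8.814      0.882       1.16
  Δ            0.566      0.566     -1.132
  eq            9.38      1.448    0.02793
  solve Keq expr → x = -0.566; check Q = 5.7420e-05
Then change container volume by factor 1.5 (V_new/V_old).
Step 2:
                   L          X          E
  init         6.253     0.9654    0.01862
  Δ                0          0          0
  eq           6.253     0.9654    0.01862
  solve Keq expr → x = 0; check Q = 5.7420e-05
Then change container volume by factor 2 (V_new/V_old).
Step 3:
                   L          X          E
  init         3.127     0.4827   0.009309
  Δ                0          0          0
  eq           3.127     0.4827   0.009309
  solve Keq expr → x = 0; check Q = 5.7420e-05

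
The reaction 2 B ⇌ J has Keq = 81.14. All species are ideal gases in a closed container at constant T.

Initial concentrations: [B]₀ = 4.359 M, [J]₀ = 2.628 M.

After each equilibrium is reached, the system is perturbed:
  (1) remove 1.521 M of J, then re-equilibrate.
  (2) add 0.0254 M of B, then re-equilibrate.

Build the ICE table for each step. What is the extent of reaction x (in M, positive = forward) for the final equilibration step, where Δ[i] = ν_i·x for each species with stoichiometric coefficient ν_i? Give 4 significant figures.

x = 0.01251 M

Q₀ = 0.1383 vs Keq = 81.14 ⇒ Q<K, forward
Step 1:
                   B          J
  init         4.359      2.628
  Δ           -4.119      2.059
  eq          0.2404      4.687
  solve Keq expr → x = 2.059; check Q = 81.14
Then remove 1.521 M of J.
Step 2:
                   B          J
  init        0.2404      3.166
  Δ         -0.04215    0.02108
  eq          0.1982      3.187
  solve Keq expr → x = 0.02108; check Q = 81.14
Then add 0.0254 M of B.
Step 3:
                   B          J
  init        0.2236      3.187
  Δ         -0.02501    0.01251
  eq          0.1986        3.2
  solve Keq expr → x = 0.01251; check Q = 81.14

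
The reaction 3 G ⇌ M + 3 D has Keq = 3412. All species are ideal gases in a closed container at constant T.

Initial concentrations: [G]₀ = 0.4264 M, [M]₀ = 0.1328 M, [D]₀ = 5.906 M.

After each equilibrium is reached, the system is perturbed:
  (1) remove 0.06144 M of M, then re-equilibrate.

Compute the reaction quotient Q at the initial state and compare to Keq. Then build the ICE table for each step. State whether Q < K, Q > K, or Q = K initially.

Q₀ = 352.9 vs Keq = 3412 ⇒ Q<K, forward
Step 1:
                  G         M         D
  init       0.4264    0.1328     5.906
  Δ          -0.191   0.06366     0.191
  eq         0.2354    0.1965     6.097
  solve Keq expr → x = 0.06366; check Q = 3412
Then remove 0.06144 M of M.
Step 2:
                  G         M         D
  init       0.2354     0.135     6.097
  Δ        -0.02301  0.007669   0.02301
  eq         0.2124    0.1427      6.12
  solve Keq expr → x = 0.007669; check Q = 3412

Q₀ = 352.9; Q < K (proceeds forward)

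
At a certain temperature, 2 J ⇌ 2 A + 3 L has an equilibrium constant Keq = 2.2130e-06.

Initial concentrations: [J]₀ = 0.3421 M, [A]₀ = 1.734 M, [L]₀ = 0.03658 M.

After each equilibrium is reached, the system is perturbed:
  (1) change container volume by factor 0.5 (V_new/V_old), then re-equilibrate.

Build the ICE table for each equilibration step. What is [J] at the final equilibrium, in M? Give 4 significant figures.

[J]_eq = 0.7299 M

Q₀ = 0.001258 vs Keq = 2.2130e-06 ⇒ Q>K, reverse
Step 1:
                    J           A           L
  I            0.3421       1.734     0.03658
  C            0.0213     -0.0213    -0.03194
  E            0.3634       1.713    0.004636
  solve Keq expr → x = -0.01065; check Q = 2.2130e-06
Then change container volume by factor 0.5 (V_new/V_old).
Step 2:
                    J           A           L
  I            0.7268       3.425    0.009272
  C           0.00308    -0.00308    -0.00462
  E            0.7299       3.422    0.004652
  solve Keq expr → x = -0.00154; check Q = 2.2130e-06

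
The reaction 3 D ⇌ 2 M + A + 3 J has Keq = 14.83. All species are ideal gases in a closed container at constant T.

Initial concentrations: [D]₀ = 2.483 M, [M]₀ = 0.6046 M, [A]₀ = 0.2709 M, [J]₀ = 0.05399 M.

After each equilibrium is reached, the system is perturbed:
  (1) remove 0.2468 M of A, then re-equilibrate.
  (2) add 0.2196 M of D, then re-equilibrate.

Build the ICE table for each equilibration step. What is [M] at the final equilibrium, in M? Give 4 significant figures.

Q₀ = 1.0180e-06 vs Keq = 14.83 ⇒ Q<K, forward
Step 1:
                   D          M          A          J
  init         2.483     0.6046     0.2709    0.05399
  Δ           -1.601      1.067     0.5336      1.601
  eq          0.8823      1.672     0.8045      1.655
  solve Keq expr → x = 0.5336; check Q = 14.83
Then remove 0.2468 M of A.
Step 2:
                   D          M          A          J
  init        0.8823      1.672     0.5577      1.655
  Δ         -0.05492    0.03662    0.01831    0.05492
  eq          0.8274      1.708      0.576       1.71
  solve Keq expr → x = 0.01831; check Q = 14.83
Then add 0.2196 M of D.
Step 3:
                   D          M          A          J
  init         1.047      1.708      0.576       1.71
  Δ          -0.1166    0.07771    0.03885     0.1166
  eq          0.9304      1.786     0.6148      1.826
  solve Keq expr → x = 0.03885; check Q = 14.83

[M]_eq = 1.786 M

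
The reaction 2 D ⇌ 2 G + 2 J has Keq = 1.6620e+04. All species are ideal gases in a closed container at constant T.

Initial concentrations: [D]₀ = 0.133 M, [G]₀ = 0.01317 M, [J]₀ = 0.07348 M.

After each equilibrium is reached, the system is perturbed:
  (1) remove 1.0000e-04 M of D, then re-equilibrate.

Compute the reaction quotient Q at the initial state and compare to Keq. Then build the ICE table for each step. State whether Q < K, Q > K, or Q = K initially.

Q₀ = 5.2943e-05; Q < K (proceeds forward)

Q₀ = 5.2943e-05 vs Keq = 1.6620e+04 ⇒ Q<K, forward
Step 1:
                    D           G           J
  init          0.133     0.01317     0.07348
  Δ           -0.1328      0.1328      0.1328
  eq       2.3347e-04      0.1459      0.2062
  solve Keq expr → x = 0.06638; check Q = 1.6620e+04
Then remove 1.0000e-04 M of D.
Step 2:
                    D           G           J
  init     1.3347e-04      0.1459      0.2062
  Δ        9.9728e-05 -9.9728e-05 -9.9728e-05
  eq       2.3320e-04      0.1458      0.2061
  solve Keq expr → x = -4.9864e-05; check Q = 1.6620e+04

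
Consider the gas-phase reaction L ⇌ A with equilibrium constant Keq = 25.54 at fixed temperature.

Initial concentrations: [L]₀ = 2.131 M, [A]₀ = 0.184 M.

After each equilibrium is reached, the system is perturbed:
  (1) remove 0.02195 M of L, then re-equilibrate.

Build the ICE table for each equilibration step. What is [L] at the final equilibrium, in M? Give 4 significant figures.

Q₀ = 0.08634 vs Keq = 25.54 ⇒ Q<K, forward
Step 1:
                  L         A
  Initial     2.131     0.184
  Change     -2.044     2.044
  Equil     0.08723     2.228
  solve Keq expr → x = 2.044; check Q = 25.54
Then remove 0.02195 M of L.
Step 2:
                  L         A
  Initial   0.06528     2.228
  Change    0.02112  -0.02112
  Equil      0.0864     2.207
  solve Keq expr → x = -0.02112; check Q = 25.54

[L]_eq = 0.0864 M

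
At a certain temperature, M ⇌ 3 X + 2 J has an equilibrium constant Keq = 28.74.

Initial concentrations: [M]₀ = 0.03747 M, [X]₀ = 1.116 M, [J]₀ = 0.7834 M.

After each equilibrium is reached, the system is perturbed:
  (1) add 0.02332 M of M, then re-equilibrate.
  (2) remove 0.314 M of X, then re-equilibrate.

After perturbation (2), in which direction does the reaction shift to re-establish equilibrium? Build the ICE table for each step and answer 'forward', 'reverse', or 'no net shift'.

Q₀ = 22.77 vs Keq = 28.74 ⇒ Q<K, forward
Step 1:
                    M           X           J
  I           0.03747       1.116      0.7834
  C         -0.005554     0.01666     0.01111
  E           0.03192       1.133      0.7945
  solve Keq expr → x = 0.005554; check Q = 28.74
Then add 0.02332 M of M.
Step 2:
                    M           X           J
  I           0.05524       1.133      0.7945
  C          -0.01608     0.04824     0.03216
  E           0.03916       1.181      0.8267
  solve Keq expr → x = 0.01608; check Q = 28.74
Then remove 0.314 M of X.
Step 3:
                    M           X           J
  I           0.03916      0.8669      0.8267
  C          -0.01872     0.05617     0.03745
  E           0.02043      0.9231      0.8641
  solve Keq expr → x = 0.01872; check Q = 28.74

Direction: forward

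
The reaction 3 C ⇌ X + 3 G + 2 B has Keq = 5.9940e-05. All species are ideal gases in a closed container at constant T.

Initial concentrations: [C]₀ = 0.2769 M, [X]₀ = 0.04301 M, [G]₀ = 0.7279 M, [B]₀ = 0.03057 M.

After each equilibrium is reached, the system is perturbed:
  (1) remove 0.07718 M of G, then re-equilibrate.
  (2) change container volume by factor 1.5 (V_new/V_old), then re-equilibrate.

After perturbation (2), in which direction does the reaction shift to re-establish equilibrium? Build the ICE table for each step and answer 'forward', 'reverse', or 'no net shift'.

Direction: forward

Q₀ = 7.3014e-04 vs Keq = 5.9940e-05 ⇒ Q>K, reverse
Step 1:
                  C         X         G         B
  I          0.2769   0.04301    0.7279   0.03057
  C         0.02772  -0.00924  -0.02772  -0.01848
  E          0.3046   0.03377    0.7002   0.01209
  solve Keq expr → x = -0.00924; check Q = 5.9940e-05
Then remove 0.07718 M of G.
Step 2:
                  C         X         G         B
  I          0.3046   0.03377     0.623   0.01209
  C       -0.002757 9.1886e-04  0.002757  0.001838
  E          0.3019   0.03469    0.6258   0.01393
  solve Keq expr → x = 9.1886e-04; check Q = 5.9940e-05
Then change container volume by factor 1.5 (V_new/V_old).
Step 3:
                  C         X         G         B
  I          0.2012   0.02313    0.4172  0.009285
  C       -0.008165  0.002722  0.008165  0.005443
  E          0.1931   0.02585    0.4253   0.01473
  solve Keq expr → x = 0.002722; check Q = 5.9940e-05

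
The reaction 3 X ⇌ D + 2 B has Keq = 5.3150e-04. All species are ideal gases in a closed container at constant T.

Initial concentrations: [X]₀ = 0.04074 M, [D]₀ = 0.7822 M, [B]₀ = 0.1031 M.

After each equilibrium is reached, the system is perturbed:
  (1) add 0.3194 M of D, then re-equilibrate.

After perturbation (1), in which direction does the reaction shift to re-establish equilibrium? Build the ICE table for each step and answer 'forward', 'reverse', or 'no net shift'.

Direction: reverse

Q₀ = 123 vs Keq = 5.3150e-04 ⇒ Q>K, reverse
Step 1:
                   X          D          B
  I          0.04074     0.7822     0.1031
  C           0.1512   -0.05042    -0.1008
  E            0.192     0.7318   0.002267
  solve Keq expr → x = -0.05042; check Q = 5.3150e-04
Then add 0.3194 M of D.
Step 2:
                   X          D          B
  I            0.192      1.051   0.002267
  C       5.5083e-04 -1.8361e-04 -3.6722e-04
  E           0.1925      1.051     0.0019
  solve Keq expr → x = -1.8361e-04; check Q = 5.3150e-04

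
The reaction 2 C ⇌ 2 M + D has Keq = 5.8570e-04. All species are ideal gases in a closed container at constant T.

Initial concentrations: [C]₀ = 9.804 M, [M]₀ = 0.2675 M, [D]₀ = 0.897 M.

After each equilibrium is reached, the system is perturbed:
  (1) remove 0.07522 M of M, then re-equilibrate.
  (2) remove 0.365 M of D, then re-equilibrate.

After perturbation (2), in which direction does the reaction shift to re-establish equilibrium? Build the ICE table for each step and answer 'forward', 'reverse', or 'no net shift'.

Q₀ = 6.6778e-04 vs Keq = 5.8570e-04 ⇒ Q>K, reverse
Step 1:
                   C          M          D
  init         9.804     0.2675      0.897
  Δ          0.01549   -0.01549  -0.007746
  eq           9.819      0.252     0.8893
  solve Keq expr → x = -0.007746; check Q = 5.8570e-04
Then remove 0.07522 M of M.
Step 2:
                   C          M          D
  init         9.819     0.1768     0.8893
  Δ         -0.06875    0.06875    0.03438
  eq           9.751     0.2455     0.9236
  solve Keq expr → x = 0.03438; check Q = 5.8570e-04
Then remove 0.365 M of D.
Step 3:
                   C          M          D
  init         9.751     0.2455     0.5586
  Δ         -0.06012    0.06012    0.03006
  eq           9.691     0.3057     0.5887
  solve Keq expr → x = 0.03006; check Q = 5.8570e-04

Direction: forward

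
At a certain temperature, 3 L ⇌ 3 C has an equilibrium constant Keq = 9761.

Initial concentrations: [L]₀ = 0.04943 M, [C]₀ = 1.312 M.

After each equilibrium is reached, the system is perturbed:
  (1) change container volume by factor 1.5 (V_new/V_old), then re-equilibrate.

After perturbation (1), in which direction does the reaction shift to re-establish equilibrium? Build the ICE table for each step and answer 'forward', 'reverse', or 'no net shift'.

Direction: no net shift

Q₀ = 1.8699e+04 vs Keq = 9761 ⇒ Q>K, reverse
Step 1:
                  L         C
  Initial   0.04943     1.312
  Change    0.01143  -0.01143
  Equil     0.06086     1.301
  solve Keq expr → x = -0.003809; check Q = 9761
Then change container volume by factor 1.5 (V_new/V_old).
Step 2:
                  L         C
  Initial   0.04057     0.867
  Change          0         0
  Equil     0.04057     0.867
  solve Keq expr → x = 0; check Q = 9761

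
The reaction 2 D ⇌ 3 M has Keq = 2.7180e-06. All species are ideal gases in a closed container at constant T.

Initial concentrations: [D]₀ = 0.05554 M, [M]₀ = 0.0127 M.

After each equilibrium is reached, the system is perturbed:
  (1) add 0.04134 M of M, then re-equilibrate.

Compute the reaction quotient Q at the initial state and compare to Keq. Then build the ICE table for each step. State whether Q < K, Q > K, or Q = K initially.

Q₀ = 6.6405e-04 vs Keq = 2.7180e-06 ⇒ Q>K, reverse
Step 1:
                   D          M
  init       0.05554     0.0127
  Δ         0.007001    -0.0105
  eq         0.06254   0.002199
  solve Keq expr → x = -0.0035; check Q = 2.7180e-06
Then add 0.04134 M of M.
Step 2:
                   D          M
  init       0.06254    0.04354
  Δ          0.02716   -0.04074
  eq          0.0897   0.002797
  solve Keq expr → x = -0.01358; check Q = 2.7180e-06

Q₀ = 6.6405e-04; Q > K (proceeds reverse)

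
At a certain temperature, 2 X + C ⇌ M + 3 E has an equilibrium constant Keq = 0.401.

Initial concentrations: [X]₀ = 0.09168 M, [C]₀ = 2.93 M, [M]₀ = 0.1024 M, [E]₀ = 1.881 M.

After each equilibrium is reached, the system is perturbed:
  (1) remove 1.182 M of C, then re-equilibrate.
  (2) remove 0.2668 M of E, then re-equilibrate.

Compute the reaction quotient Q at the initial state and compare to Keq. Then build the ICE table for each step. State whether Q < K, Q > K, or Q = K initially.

Q₀ = 27.67 vs Keq = 0.401 ⇒ Q>K, reverse
Step 1:
                  X         C         M         E
  Initial   0.09168      2.93    0.1024     1.881
  Change     0.1674   0.08368  -0.08368    -0.251
  Equil       0.259     3.014   0.01872      1.63
  solve Keq expr → x = -0.08368; check Q = 0.401
Then remove 1.182 M of C.
Step 2:
                  X         C         M         E
  Initial     0.259     1.832   0.01872      1.63
  Change    0.01169  0.005843 -0.005843  -0.01753
  Equil      0.2707     1.838   0.01288     1.612
  solve Keq expr → x = -0.005843; check Q = 0.401
Then remove 0.2668 M of E.
Step 3:
                  X         C         M         E
  Initial    0.2707     1.838   0.01288     1.346
  Change    -0.0127 -0.006352  0.006352   0.01906
  Equil       0.258     1.831   0.01923     1.365
  solve Keq expr → x = 0.006352; check Q = 0.401

Q₀ = 27.67; Q > K (proceeds reverse)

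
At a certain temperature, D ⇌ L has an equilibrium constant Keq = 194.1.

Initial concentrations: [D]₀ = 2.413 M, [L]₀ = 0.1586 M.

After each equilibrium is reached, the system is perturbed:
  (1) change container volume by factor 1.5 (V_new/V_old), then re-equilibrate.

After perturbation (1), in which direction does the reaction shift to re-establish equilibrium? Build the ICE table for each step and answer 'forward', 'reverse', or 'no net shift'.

Q₀ = 0.06573 vs Keq = 194.1 ⇒ Q<K, forward
Step 1:
                  D         L
  I           2.413    0.1586
  C            -2.4       2.4
  E         0.01318     2.558
  solve Keq expr → x = 2.4; check Q = 194.1
Then change container volume by factor 1.5 (V_new/V_old).
Step 2:
                  D         L
  I        0.008787     1.706
  C               0         0
  E        0.008787     1.706
  solve Keq expr → x = 0; check Q = 194.1

Direction: no net shift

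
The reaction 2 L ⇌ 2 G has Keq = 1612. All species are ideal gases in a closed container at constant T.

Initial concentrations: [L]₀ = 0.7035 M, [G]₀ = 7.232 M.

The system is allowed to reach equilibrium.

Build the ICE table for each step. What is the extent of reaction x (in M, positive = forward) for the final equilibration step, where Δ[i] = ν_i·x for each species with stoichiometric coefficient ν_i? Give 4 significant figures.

Q₀ = 105.7 vs Keq = 1612 ⇒ Q<K, forward
Step 1:
                    L           G
  init         0.7035       7.232
  Δ           -0.5107      0.5107
  eq           0.1928       7.743
  solve Keq expr → x = 0.2553; check Q = 1612

x = 0.2553 M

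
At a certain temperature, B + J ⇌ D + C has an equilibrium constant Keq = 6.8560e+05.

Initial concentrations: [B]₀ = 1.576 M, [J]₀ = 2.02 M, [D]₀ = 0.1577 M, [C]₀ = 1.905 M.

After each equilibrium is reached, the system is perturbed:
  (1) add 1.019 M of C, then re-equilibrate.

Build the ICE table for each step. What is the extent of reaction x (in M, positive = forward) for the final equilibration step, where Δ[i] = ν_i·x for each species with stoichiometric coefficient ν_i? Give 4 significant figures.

x = -5.8028e-06 M

Q₀ = 0.09437 vs Keq = 6.8560e+05 ⇒ Q<K, forward
Step 1:
                    B           J           D           C
  init          1.576        2.02      0.1577       1.905
  Δ            -1.576      -1.576       1.576       1.576
  eq       1.9824e-05       0.444       1.734       3.481
  solve Keq expr → x = 1.576; check Q = 6.8560e+05
Then add 1.019 M of C.
Step 2:
                    B           J           D           C
  init     1.9824e-05       0.444       1.734         4.5
  Δ        5.8028e-06  5.8028e-06 -5.8028e-06 -5.8028e-06
  eq       2.5627e-05       0.444       1.734         4.5
  solve Keq expr → x = -5.8028e-06; check Q = 6.8560e+05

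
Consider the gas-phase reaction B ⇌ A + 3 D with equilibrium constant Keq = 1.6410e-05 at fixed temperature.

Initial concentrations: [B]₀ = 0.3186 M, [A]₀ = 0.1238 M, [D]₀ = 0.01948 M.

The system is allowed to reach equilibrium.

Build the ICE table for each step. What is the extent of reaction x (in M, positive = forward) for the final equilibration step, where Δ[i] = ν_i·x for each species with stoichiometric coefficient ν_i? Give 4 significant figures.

Q₀ = 2.8724e-06 vs Keq = 1.6410e-05 ⇒ Q<K, forward
Step 1:
                    B           A           D
  init         0.3186      0.1238     0.01948
  Δ         -0.004906    0.004906     0.01472
  eq           0.3137      0.1287      0.0342
  solve Keq expr → x = 0.004906; check Q = 1.6410e-05

x = 0.004906 M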